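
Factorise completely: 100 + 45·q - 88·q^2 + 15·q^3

Testing divisors of the constant over divisors of the leading coefficient, q = 5/3 is a root, so (3·q - 5) divides it; the quotient is 5·q^2 - 21·q - 20.
The remaining quadratic factors as (5·q + 4)(q - 5).

(3·q - 5)·(5·q + 4)·(q - 5)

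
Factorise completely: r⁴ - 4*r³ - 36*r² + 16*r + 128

Trying the rational-root candidates, r = -4 is a root, so (r + 4) divides it; the quotient is r³ - 8*r² - 4*r + 32.
Then r = -2 is a root, so (r + 2) divides it; the quotient is r² - 10*r + 16.
The remaining quadratic factors as (r - 2)(r - 8).

(r + 2)*(r + 4)*(r - 2)*(r - 8)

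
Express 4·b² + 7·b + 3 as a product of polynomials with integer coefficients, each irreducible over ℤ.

Need a pair with product 4·3 = 12 and sum 7: that's 3 and 4.
Split the middle term: 4·b² + 3·b + 4·b + 3 = b·(4·b + 3) + (4·b + 3).

(4·b + 3)·(b + 1)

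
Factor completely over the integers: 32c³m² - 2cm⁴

Every term has a factor of 2cm². Then 16c² - m² = (4c)² − (m)².

2cm²(4c + m)(4c - m)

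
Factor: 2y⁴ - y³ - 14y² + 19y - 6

(2y - 1)(y + 3)(y - 1)(y - 2)

Trying the rational-root candidates, y = -3 is a root, so (y + 3) is a factor; dividing leaves 2y³ - 7y² + 7y - 2.
Continuing, y = 1 is a root, so (y - 1) divides it; the quotient is 2y² - 5y + 2.
The remaining quadratic factors as (2y - 1)(y - 2).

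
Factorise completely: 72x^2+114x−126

6(3x+7)(4x−3)

Pull out the common factor 6, then factor the remaining trinomial.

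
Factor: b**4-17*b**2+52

Substitute u = b**2 to get a quadratic in u, then factor.
b**2-13 is irreducible over ℤ (13 is not a perfect square).
b**2-4 is a difference of squares.

(b+2)*(b-2)*(b**2-13)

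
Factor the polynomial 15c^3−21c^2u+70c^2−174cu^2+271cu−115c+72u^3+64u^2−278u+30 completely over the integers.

Group: 3c(5c^2−22cu+25c+8u^2+8u−30) + (9u−1)(5c^2−22cu+25c+8u^2+8u−30); both groups contain (5c^2−22cu+25c+8u^2+8u−30), so (3c+9u−1) is a factor with cofactor 5c^2−22cu+25c+8u^2+8u−30.
The cofactor groups again: 5c^2−22cu+25c+8u^2+8u−30 = 5c(c−4u+6) + (−2u−5)(c−4u+6); both groups contain (c−4u+6), giving (5c−2u−5)(c−4u+6).

(3c+9u−1)(5c−2u−5)(c−4u+6)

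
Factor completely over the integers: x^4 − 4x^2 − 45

(x + 3)(x − 3)(x^2 + 5)

Substitute u = x^2 to get a quadratic in u, then factor.
x^2 + 5 is irreducible over ℤ (always positive, so no real roots).
x^2 − 9 is a difference of squares.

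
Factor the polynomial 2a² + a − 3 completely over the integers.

(2a + 3)(a − 1)

Need a pair with product 2·(−3) = −6 and sum 1: that's −2 and 3.
Split the middle term: 2a² − 2a + 3a − 3 = 2a(a − 1) + 3(a − 1).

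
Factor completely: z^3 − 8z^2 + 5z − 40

(z − 8)(z^2 + 5)

Group as (z^3 + 5z) + (−8z^2 − 40) = z(z^2 + 5) − 8(z^2 + 5).
Both groups share the factor (z^2 + 5).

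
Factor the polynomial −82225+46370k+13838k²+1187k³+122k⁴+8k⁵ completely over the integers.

Among the possible rational roots, k = −13/2 is a root, so (2k+13) divides it; the quotient is 4k⁴+35k³+366k²+4540k−6325.
Then k = −11 is a root, so (k+11) is a factor; dividing leaves 4k³−9k²+465k−575.
Next, k = 5/4 is a root, giving the factor (4k−5) and quotient k²−k+115.
The quadratic k²−k+115 has discriminant −459 < 0 and is irreducible over ℤ.

(2k+13)(4k−5)(k+11)(k²−k+115)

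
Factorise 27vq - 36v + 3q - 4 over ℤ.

Group as (27vq - 36v) + (3q - 4) = 9v(3q - 4) + (3q - 4).
Both groups share the factor (3q - 4).

(3q - 4)(9v + 1)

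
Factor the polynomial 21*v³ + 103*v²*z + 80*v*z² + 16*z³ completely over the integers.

Group: 3*v*(7*v² + 32*v*z + 16*z²) + z*(7*v² + 32*v*z + 16*z²); both groups contain (7*v² + 32*v*z + 16*z²), so (3*v + z) is a factor with cofactor 7*v² + 32*v*z + 16*z².
The cofactor groups again: 7*v² + 32*v*z + 16*z² = v*(7*v + 4*z) + 4*z*(7*v + 4*z); both groups contain (7*v + 4*z), giving (v + 4*z)*(7*v + 4*z).

(3*v + z)*(7*v + 4*z)*(v + 4*z)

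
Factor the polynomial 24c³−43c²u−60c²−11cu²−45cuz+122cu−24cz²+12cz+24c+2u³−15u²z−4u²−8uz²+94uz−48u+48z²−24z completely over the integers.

Group: 8c(3c²−5cu−3cz−6c−2u²−uz+12u+6z) + (−u+8z−4)(3c²−5cu−3cz−6c−2u²−uz+12u+6z); both groups contain (3c²−5cu−3cz−6c−2u²−uz+12u+6z), so (8c−u+8z−4) is a factor with cofactor 3c²−5cu−3cz−6c−2u²−uz+12u+6z.
The cofactor groups again: 3c²−5cu−3cz−6c−2u²−uz+12u+6z = 3c(c−2u−z) + (u−6)(c−2u−z); both groups contain (c−2u−z), giving (3c+u−6)(c−2u−z).

(3c+u−6)(8c−u+8z−4)(c−2u−z)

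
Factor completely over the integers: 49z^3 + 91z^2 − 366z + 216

Testing divisors of the constant over divisors of the leading coefficient, z = 6/7 is a root, giving the factor (7z − 6) and quotient 7z^2 + 19z − 36.
The remaining quadratic factors as (7z − 9)(z + 4).

(7z − 6)(7z − 9)(z + 4)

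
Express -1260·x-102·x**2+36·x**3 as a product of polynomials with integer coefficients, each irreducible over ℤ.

Pull out the common factor 6·x, then factor the remaining trinomial.

6·x·(2·x-15)·(3·x+14)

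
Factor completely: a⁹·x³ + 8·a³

a³·(a²·x + 2)·(a⁴·x² - 2·a²·x + 4)

Factor out a³ first: what remains is a⁶·x³ + 8.
Recognize a sum of cubes with the parts 2 and a²·x.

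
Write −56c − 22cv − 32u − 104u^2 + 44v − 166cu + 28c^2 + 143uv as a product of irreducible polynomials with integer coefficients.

(14c + 8u − 11v)(2c − 13u − 4)

Group: 14c(2c − 13u − 4) + (8u − 11v)(2c − 13u − 4); both groups contain (2c − 13u − 4).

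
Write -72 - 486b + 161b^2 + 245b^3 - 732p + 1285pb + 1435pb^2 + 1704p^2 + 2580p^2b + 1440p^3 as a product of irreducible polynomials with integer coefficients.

(15p + 5b - 6)(12p + 7b + 1)(8p + 7b + 12)

Group: 12p(120p^2 + 145pb + 132p + 35b^2 + 18b - 72) + (7b + 1)(120p^2 + 145pb + 132p + 35b^2 + 18b - 72); both groups contain (120p^2 + 145pb + 132p + 35b^2 + 18b - 72), so (12p + 7b + 1) is a factor with cofactor 120p^2 + 145pb + 132p + 35b^2 + 18b - 72.
The cofactor groups again: 120p^2 + 145pb + 132p + 35b^2 + 18b - 72 = 15p(8p + 7b + 12) + (5b - 6)(8p + 7b + 12); both groups contain (8p + 7b + 12), giving (15p + 5b - 6)(8p + 7b + 12).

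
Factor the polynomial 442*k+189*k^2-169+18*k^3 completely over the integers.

Testing divisors of the constant over divisors of the leading coefficient, k = -13/3 is a root, so (3*k+13) is a factor; dividing leaves 6*k^2+37*k-13.
The remaining quadratic factors as (2*k+13)(3*k-1).

(2*k+13)*(3*k+13)*(3*k-1)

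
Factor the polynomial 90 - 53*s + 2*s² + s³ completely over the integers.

(s + 9)*(s - 2)*(s - 5)

Trying the rational-root candidates, s = 2 is a root, so (s - 2) divides it; the quotient is s² + 4*s - 45.
The remaining quadratic factors as (s - 5)(s + 9).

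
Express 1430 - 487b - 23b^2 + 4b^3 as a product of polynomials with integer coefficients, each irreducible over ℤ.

Testing divisors of the constant over divisors of the leading coefficient, b = -10 is a root, giving the factor (b + 10) and quotient 4b^2 - 63b + 143.
The remaining quadratic factors as (b - 13)(4b - 11).

(4b - 11)(b + 10)(b - 13)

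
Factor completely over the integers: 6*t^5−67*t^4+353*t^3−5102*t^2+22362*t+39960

(2*t−15)*(3*t+4)*(t−9)*(t^2+4*t+74)

Among the possible rational roots, t = 9 is a root, giving the factor (t−9) and quotient 6*t^4−13*t^3+236*t^2−2978*t−4440.
Continuing, t = −4/3 is a root, so (3*t+4) divides it; the quotient is 2*t^3−7*t^2+88*t−1110.
Continuing, t = 15/2 is a root, so (2*t−15) is a factor; dividing leaves t^2+4*t+74.
The quadratic t^2+4*t+74 has discriminant −280 < 0 and is irreducible over ℤ.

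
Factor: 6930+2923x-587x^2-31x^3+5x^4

(5x+9)(x+10)(x-11)(x-7)

Testing divisors of the constant over divisors of the leading coefficient, x = 11 is a root, so (x-11) is a factor; dividing leaves 5x^3+24x^2-323x-630.
Continuing, x = 7 is a root, so (x-7) is a factor; dividing leaves 5x^2+59x+90.
The remaining quadratic factors as (5x+9)(x+10).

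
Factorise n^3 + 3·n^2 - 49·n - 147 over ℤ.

(n + 3)·(n + 7)·(n - 7)

Testing divisors of the constant over divisors of the leading coefficient, n = -7 is a root, so (n + 7) divides it; the quotient is n^2 - 4·n - 21.
The remaining quadratic factors as (n + 3)(n - 7).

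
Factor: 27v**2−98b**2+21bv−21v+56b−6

−(14b−9v−2)(7b+3v−3)

Group: −14b(7b+3v−3) + (9v+2)(7b+3v−3); both groups contain (7b+3v−3).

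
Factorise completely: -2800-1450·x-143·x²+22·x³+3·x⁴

(3·x+10)·(x+5)·(x+7)·(x-8)

By the rational root theorem, x = -7 is a root, giving the factor (x+7) and quotient 3·x³+x²-150·x-400.
Then x = 8 is a root, so (x-8) divides it; the quotient is 3·x²+25·x+50.
The remaining quadratic factors as (x+5)(3·x+10).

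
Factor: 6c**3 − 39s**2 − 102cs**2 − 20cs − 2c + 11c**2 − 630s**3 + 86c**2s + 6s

Group: c(6c**2 − 4cs − c − 42s**2 + 3s) + (15s + 2)(6c**2 − 4cs − c − 42s**2 + 3s); both groups contain (6c**2 − 4cs − c − 42s**2 + 3s), so (c + 15s + 2) is a factor with cofactor 6c**2 − 4cs − c − 42s**2 + 3s.
The cofactor groups again: 6c**2 − 4cs − c − 42s**2 + 3s = 6c(c − 3s) + (14s − 1)(c − 3s); both groups contain (c − 3s), giving (6c + 14s − 1)(c − 3s).

(6c + 14s − 1)(c + 15s + 2)(c − 3s)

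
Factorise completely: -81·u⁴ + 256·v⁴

Write as (16·v²)² − (9·u²)², then factor 16·v² - 9·u² once more.

(4·v - 3·u)·(4·v + 3·u)·(16·v² + 9·u²)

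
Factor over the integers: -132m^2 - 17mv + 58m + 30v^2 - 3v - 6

Group: -11m(12m - 5v - 2) + (-6v + 3)(12m - 5v - 2); both groups contain (12m - 5v - 2).

-(11m + 6v - 3)(12m - 5v - 2)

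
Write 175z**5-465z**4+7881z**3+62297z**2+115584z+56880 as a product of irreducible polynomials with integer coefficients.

(5z+12)(5z+4)(7z+15)(z**2-8z+79)

Trying the rational-root candidates, z = -12/5 is a root, so (5z+12) divides it; the quotient is 35z**4-177z**3+2001z**2+7657z+4740.
Then z = -4/5 is a root, giving the factor (5z+4) and quotient 7z**3-41z**2+433z+1185.
Next, z = -15/7 is a root, so (7z+15) is a factor; dividing leaves z**2-8z+79.
The quadratic z**2-8z+79 has discriminant -252 < 0 and is irreducible over ℤ.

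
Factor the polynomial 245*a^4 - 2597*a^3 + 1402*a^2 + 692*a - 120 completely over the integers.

Among the possible rational roots, a = -2/5 is a root, so (5*a + 2) is a factor; dividing leaves 49*a^3 - 539*a^2 + 496*a - 60.
Continuing, a = 6/7 is a root, giving the factor (7*a - 6) and quotient 7*a^2 - 71*a + 10.
The remaining quadratic factors as (7*a - 1)(a - 10).

(5*a + 2)*(7*a - 1)*(7*a - 6)*(a - 10)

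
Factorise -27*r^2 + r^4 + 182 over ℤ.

(r^2 - 13)*(r^2 - 14)

Substitute u = r^2 to get a quadratic in u, then factor.
r^2 - 13 is irreducible over ℤ (13 is not a perfect square).
r^2 - 14 is irreducible over ℤ (14 is not a perfect square).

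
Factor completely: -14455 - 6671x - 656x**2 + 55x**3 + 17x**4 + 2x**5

(2x + 7)(x + 5)(x - 7)(x**2 + 7x + 59)

By the rational root theorem, x = 7 is a root, so (x - 7) divides it; the quotient is 2x**4 + 31x**3 + 272x**2 + 1248x + 2065.
Next, x = -5 is a root, so (x + 5) divides it; the quotient is 2x**3 + 21x**2 + 167x + 413.
Then x = -7/2 is a root, giving the factor (2x + 7) and quotient x**2 + 7x + 59.
The quadratic x**2 + 7x + 59 has discriminant -187 < 0 and is irreducible over ℤ.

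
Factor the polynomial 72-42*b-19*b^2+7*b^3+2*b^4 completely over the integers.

Testing divisors of the constant over divisors of the leading coefficient, b = 2 is a root, so (b-2) is a factor; dividing leaves 2*b^3+11*b^2+3*b-36.
Then b = 3/2 is a root, so (2*b-3) is a factor; dividing leaves b^2+7*b+12.
The remaining quadratic factors as (b+3)(b+4).

(2*b-3)*(b+3)*(b+4)*(b-2)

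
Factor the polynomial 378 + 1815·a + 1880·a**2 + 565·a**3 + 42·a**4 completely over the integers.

(6·a + 7)·(7·a + 2)·(a + 3)·(a + 9)

Trying the rational-root candidates, a = −2/7 is a root, giving the factor (7·a + 2) and quotient 6·a**3 + 79·a**2 + 246·a + 189.
Then a = −9 is a root, so (a + 9) is a factor; dividing leaves 6·a**2 + 25·a + 21.
The remaining quadratic factors as (a + 3)(6·a + 7).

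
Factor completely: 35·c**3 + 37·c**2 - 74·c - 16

(5·c + 1)·(7·c - 8)·(c + 2)

Among the possible rational roots, c = -2 is a root, so (c + 2) divides it; the quotient is 35·c**2 - 33·c - 8.
The remaining quadratic factors as (5·c + 1)(7·c - 8).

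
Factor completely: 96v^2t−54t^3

Factor out 6t, leaving 16v^2−9t^2, which is a difference of two squares.

6t(4v−3t)(4v+3t)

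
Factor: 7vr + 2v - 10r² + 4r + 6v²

(6v - 5r + 2)(v + 2r)

Group: 6v(v + 2r) + (-5r + 2)(v + 2r); both groups contain (v + 2r).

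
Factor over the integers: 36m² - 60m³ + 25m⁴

Every term has a factor of m²; factoring it out leaves 25m² - 60m + 36.
Recognize a perfect-square trinomial with the parts 5m and 6.

m²(5m - 6)²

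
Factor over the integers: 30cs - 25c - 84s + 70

(5c - 14)(6s - 5)

Group as (30cs - 25c) + (-84s + 70) = 5c(6s - 5) - 14(6s - 5).
Both groups share the factor (6s - 5).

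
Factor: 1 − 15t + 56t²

Need a pair with product 56·1 = 56 and sum −15: that's −7 and −8.
Split the middle term: 56t² − 7t − 8t + 1 = 7t(8t − 1) − (8t − 1).

(7t − 1)(8t − 1)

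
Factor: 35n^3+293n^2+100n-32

Testing divisors of the constant over divisors of the leading coefficient, n = -4/7 is a root, so (7n+4) is a factor; dividing leaves 5n^2+39n-8.
The remaining quadratic factors as (n+8)(5n-1).

(5n-1)(7n+4)(n+8)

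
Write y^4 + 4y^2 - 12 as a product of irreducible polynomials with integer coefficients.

Substitute u = y^2 to get a quadratic in u, then factor.
y^2 + 6 is irreducible over ℤ (always positive, so no real roots).
y^2 - 2 is irreducible over ℤ (2 is not a perfect square).

(y^2 + 6)(y^2 - 2)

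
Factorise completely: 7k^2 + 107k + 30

(7k + 2)(k + 15)

Need a pair with product 7·30 = 210 and sum 107: that's 2 and 105.
Split the middle term: 7k^2 + 2k + 105k + 30 = k(7k + 2) + 15(7k + 2).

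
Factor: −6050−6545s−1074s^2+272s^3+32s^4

By the rational root theorem, s = −11/4 is a root, so (4s+11) is a factor; dividing leaves 8s^3+46s^2−395s−550.
Then s = −5/4 is a root, giving the factor (4s+5) and quotient 2s^2+9s−110.
The remaining quadratic factors as (s+10)(2s−11).

(2s−11)(4s+11)(4s+5)(s+10)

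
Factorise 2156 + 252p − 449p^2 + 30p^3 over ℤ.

(5p − 14)(6p + 11)(p − 14)

By the rational root theorem, p = 14 is a root, so (p − 14) divides it; the quotient is 30p^2 − 29p − 154.
The remaining quadratic factors as (5p − 14)(6p + 11).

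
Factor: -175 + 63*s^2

7*(3*s + 5)*(3*s - 5)

Every term has a factor of 7. Then 9*s^2 - 25 = (3*s)² − (5)².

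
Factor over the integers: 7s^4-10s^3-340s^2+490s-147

(7s-3)(s+7)(s-1)(s-7)

Testing divisors of the constant over divisors of the leading coefficient, s = 3/7 is a root, so (7s-3) divides it; the quotient is s^3-s^2-49s+49.
Continuing, s = 1 is a root, so (s-1) is a factor; dividing leaves s^2-49.
The remaining quadratic factors as (s-7)(s+7).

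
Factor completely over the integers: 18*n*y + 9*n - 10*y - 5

Group as (18*n*y + 9*n) + (-10*y - 5) = 9*n*(2*y + 1) - 5*(2*y + 1).
Both groups share the factor (2*y + 1).

(2*y + 1)*(9*n - 5)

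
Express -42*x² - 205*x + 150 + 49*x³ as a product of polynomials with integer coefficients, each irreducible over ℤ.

Among the possible rational roots, x = -2 is a root, giving the factor (x + 2) and quotient 49*x² - 140*x + 75.
The remaining quadratic factors as (7*x - 15)(7*x - 5).

(7*x - 15)*(7*x - 5)*(x + 2)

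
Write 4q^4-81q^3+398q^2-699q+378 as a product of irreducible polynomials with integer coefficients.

Among the possible rational roots, q = 14 is a root, giving the factor (q-14) and quotient 4q^3-25q^2+48q-27.
Then q = 9/4 is a root, giving the factor (4q-9) and quotient q^2-4q+3.
The remaining quadratic factors as (q-3)(q-1).

(4q-9)(q-1)(q-14)(q-3)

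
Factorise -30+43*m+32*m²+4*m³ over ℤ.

(2*m+5)*(2*m-1)*(m+6)

Testing divisors of the constant over divisors of the leading coefficient, m = -6 is a root, giving the factor (m+6) and quotient 4*m²+8*m-5.
The remaining quadratic factors as (2*m-1)(2*m+5).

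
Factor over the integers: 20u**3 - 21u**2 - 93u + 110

By the rational root theorem, u = -11/5 is a root, so (5u + 11) divides it; the quotient is 4u**2 - 13u + 10.
The remaining quadratic factors as (4u - 5)(u - 2).

(4u - 5)(5u + 11)(u - 2)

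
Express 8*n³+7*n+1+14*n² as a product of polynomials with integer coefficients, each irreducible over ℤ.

(2*n+1)*(4*n+1)*(n+1)

Among the possible rational roots, n = -1/4 is a root, so (4*n+1) divides it; the quotient is 2*n²+3*n+1.
The remaining quadratic factors as (n+1)(2*n+1).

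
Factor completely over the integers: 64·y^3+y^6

Pull out the common factor y^3, leaving y^3+64.
Recognize a sum of cubes with the parts 4 and y.

y^3·(y+4)·(y^2-4·y+16)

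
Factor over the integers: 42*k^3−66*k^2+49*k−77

(7*k−11)*(6*k^2+7)

Group as (42*k^3+49*k) + (−66*k^2−77) = 7*k*(6*k^2+7) − 11*(6*k^2+7).
Both groups share the factor (6*k^2+7).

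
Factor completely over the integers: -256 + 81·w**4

Difference of squares twice: with A = 3·w and B = 4, A⁴ − B⁴ = (A² − B²)(A² + B²), and A² − B² factors again.

(3·w + 4)·(3·w - 4)·(9·w**2 + 16)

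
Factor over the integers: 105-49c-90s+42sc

Group as (42sc-90s) + (-49c+105) = 6s(7c-15) - 7(7c-15).
Both groups share the factor (7c-15).

(6s-7)(7c-15)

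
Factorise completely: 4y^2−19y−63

Need a pair with product 4·(−63) = −252 and sum −19: that's 9 and −28.
Split the middle term: 4y^2+9y − 28y−63 = y(4y+9) − 7(4y+9).

(4y+9)(y−7)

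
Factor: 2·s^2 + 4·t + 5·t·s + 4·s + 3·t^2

(3·t + 2·s + 4)·(t + s)

Group: t·(3·t + 2·s + 4) + s·(3·t + 2·s + 4); both groups contain (3·t + 2·s + 4).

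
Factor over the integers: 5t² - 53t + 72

(5t - 8)(t - 9)

Need a pair with product 5·72 = 360 and sum -53: that's -45 and -8.
Split the middle term: 5t² - 45t - 8t + 72 = 5t(t - 9) - 8(t - 9).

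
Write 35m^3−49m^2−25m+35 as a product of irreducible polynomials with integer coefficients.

Group as (35m^3−25m) + (−49m^2+35) = 5m(7m^2−5) − 7(7m^2−5).
Both groups share the factor (7m^2−5).

(5m−7)(7m^2−5)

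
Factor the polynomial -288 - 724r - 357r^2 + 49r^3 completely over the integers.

Trying the rational-root candidates, r = 9 is a root, giving the factor (r - 9) and quotient 49r^2 + 84r + 32.
The remaining quadratic factors as (7r + 8)(7r + 4).

(7r + 4)(7r + 8)(r - 9)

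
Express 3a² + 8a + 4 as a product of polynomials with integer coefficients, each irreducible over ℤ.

(3a + 2)(a + 2)

Need a pair with product 3·4 = 12 and sum 8: that's 6 and 2.
Split the middle term: 3a² + 6a + 2a + 4 = 3a(a + 2) + 2(a + 2).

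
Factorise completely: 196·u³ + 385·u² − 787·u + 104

(4·u + 13)·(7·u − 1)·(7·u − 8)

By the rational root theorem, u = −13/4 is a root, so (4·u + 13) divides it; the quotient is 49·u² − 63·u + 8.
The remaining quadratic factors as (7·u − 8)(7·u − 1).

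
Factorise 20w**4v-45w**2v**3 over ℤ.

5vw**2(2w-3v)(2w+3v)

Every term has a factor of 5w**2v. Then 4w**2-9v**2 = (2w)² − (3v)².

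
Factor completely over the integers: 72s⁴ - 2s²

Factor out 2s², leaving 36s² - 1, which is a difference of two squares.

2s²(6s + 1)(6s - 1)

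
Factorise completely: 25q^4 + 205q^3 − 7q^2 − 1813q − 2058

(5q + 14)(5q + 7)(q + 7)(q − 3)

Trying the rational-root candidates, q = −7/5 is a root, so (5q + 7) divides it; the quotient is 5q^3 + 34q^2 − 49q − 294.
Continuing, q = −7 is a root, so (q + 7) divides it; the quotient is 5q^2 − q − 42.
The remaining quadratic factors as (q − 3)(5q + 14).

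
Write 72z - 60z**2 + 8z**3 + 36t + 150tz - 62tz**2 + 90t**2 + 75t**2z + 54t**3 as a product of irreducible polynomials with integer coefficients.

Group: 6t(9t**2 + 14tz + 6t - 8z**2 + 12z) + (-z + 6)(9t**2 + 14tz + 6t - 8z**2 + 12z); both groups contain (9t**2 + 14tz + 6t - 8z**2 + 12z), so (6t - z + 6) is a factor with cofactor 9t**2 + 14tz + 6t - 8z**2 + 12z.
The cofactor groups again: 9t**2 + 14tz + 6t - 8z**2 + 12z = t(9t - 4z + 6) + 2z(9t - 4z + 6); both groups contain (9t - 4z + 6), giving (t + 2z)(9t - 4z + 6).

(6t - z + 6)(9t - 4z + 6)(t + 2z)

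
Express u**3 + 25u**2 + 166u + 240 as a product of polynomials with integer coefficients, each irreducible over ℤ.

Testing divisors of the constant over divisors of the leading coefficient, u = -8 is a root, giving the factor (u + 8) and quotient u**2 + 17u + 30.
The remaining quadratic factors as (u + 2)(u + 15).

(u + 15)(u + 2)(u + 8)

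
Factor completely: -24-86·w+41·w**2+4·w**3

(4·w+1)·(w+12)·(w-2)

Among the possible rational roots, w = -1/4 is a root, giving the factor (4·w+1) and quotient w**2+10·w-24.
The remaining quadratic factors as (w+12)(w-2).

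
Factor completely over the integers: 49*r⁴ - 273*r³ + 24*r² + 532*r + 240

Trying the rational-root candidates, r = -4/7 is a root, so (7*r + 4) is a factor; dividing leaves 7*r³ - 43*r² + 28*r + 60.
Next, r = 2 is a root, so (r - 2) is a factor; dividing leaves 7*r² - 29*r - 30.
The remaining quadratic factors as (r - 5)(7*r + 6).

(7*r + 4)*(7*r + 6)*(r - 2)*(r - 5)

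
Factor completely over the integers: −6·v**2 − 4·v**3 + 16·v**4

Pull out the common factor 2·v**2, then factor the remaining trinomial.

2·v**2·(2·v + 1)·(4·v − 3)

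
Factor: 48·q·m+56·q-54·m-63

(6·m+7)·(8·q-9)

Group as (48·q·m+56·q) + (-54·m-63) = 8·q·(6·m+7) - 9·(6·m+7).
Both groups share the factor (6·m+7).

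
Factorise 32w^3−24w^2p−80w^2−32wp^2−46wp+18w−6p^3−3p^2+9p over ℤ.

(4w−6p−9)(2w+p)(4w+p−1)

Group: 4w(8w^2−8wp−18w−6p^2−9p) + (p−1)(8w^2−8wp−18w−6p^2−9p); both groups contain (8w^2−8wp−18w−6p^2−9p), so (4w+p−1) is a factor with cofactor 8w^2−8wp−18w−6p^2−9p.
The cofactor groups again: 8w^2−8wp−18w−6p^2−9p = 2w(4w−6p−9) + p(4w−6p−9); both groups contain (4w−6p−9), giving (2w+p)(4w−6p−9).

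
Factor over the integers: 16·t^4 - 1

(2·t + 1)·(2·t - 1)·(4·t^2 + 1)

(2·t)⁴ − (1)⁴ = ((2·t)² − (1)²)((2·t)² + (1)²); the first factor splits again, the second (4·t^2 + 1) is irreducible.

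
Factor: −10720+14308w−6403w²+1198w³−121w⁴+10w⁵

(2w−5)(5w−8)(w−4)(w²−4w+67)

By the rational root theorem, w = 4 is a root, giving the factor (w−4) and quotient 10w⁴−81w³+874w²−2907w+2680.
Next, w = 5/2 is a root, so (2w−5) is a factor; dividing leaves 5w³−28w²+367w−536.
Next, w = 8/5 is a root, so (5w−8) is a factor; dividing leaves w²−4w+67.
The quadratic w²−4w+67 has discriminant −252 < 0 and is irreducible over ℤ.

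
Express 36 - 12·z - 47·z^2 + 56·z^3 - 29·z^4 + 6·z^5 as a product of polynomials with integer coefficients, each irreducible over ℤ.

Testing divisors of the constant over divisors of the leading coefficient, z = -2/3 is a root, so (3·z + 2) divides it; the quotient is 2·z^4 - 11·z^3 + 26·z^2 - 33·z + 18.
Then z = 3/2 is a root, so (2·z - 3) is a factor; dividing leaves z^3 - 4·z^2 + 7·z - 6.
Then z = 2 is a root, giving the factor (z - 2) and quotient z^2 - 2·z + 3.
The quadratic z^2 - 2·z + 3 has discriminant -8 < 0 and is irreducible over ℤ.

(2·z - 3)·(3·z + 2)·(z - 2)·(z^2 - 2·z + 3)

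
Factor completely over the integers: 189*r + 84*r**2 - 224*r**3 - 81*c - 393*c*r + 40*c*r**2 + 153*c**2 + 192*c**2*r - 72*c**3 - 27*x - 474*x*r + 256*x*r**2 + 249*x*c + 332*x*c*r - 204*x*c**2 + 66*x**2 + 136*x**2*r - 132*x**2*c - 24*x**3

Group: 4*x*(-6*x**2 - 21*x*c + 46*x*r + 3*x - 9*c**2 + 33*c*r + 9*c - 28*r**2 - 21*r) + (8*c + 8*r - 9)*(-6*x**2 - 21*x*c + 46*x*r + 3*x - 9*c**2 + 33*c*r + 9*c - 28*r**2 - 21*r); both groups contain (-6*x**2 - 21*x*c + 46*x*r + 3*x - 9*c**2 + 33*c*r + 9*c - 28*r**2 - 21*r), so (4*x + 8*c + 8*r - 9) is a factor with cofactor -6*x**2 - 21*x*c + 46*x*r + 3*x - 9*c**2 + 33*c*r + 9*c - 28*r**2 - 21*r.
The cofactor groups again: -6*x**2 - 21*x*c + 46*x*r + 3*x - 9*c**2 + 33*c*r + 9*c - 28*r**2 - 21*r = -6*x*(x + 3*c - 7*r) + (-3*c + 4*r + 3)*(x + 3*c - 7*r); both groups contain (x + 3*c - 7*r), giving -(6*x + 3*c - 4*r - 3)*(x + 3*c - 7*r).

-(6*x + 3*c - 4*r - 3)*(x + 3*c - 7*r)*(4*x + 8*c + 8*r - 9)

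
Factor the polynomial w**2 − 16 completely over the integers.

(w + 4)(w − 4)

Two integers with product −16 and sum 0 are 4 and −4.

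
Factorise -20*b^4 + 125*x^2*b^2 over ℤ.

Factor out 5*b^2, leaving 25*x^2 - 4*b^2, which is a difference of two squares.

5*b^2*(5*x - 2*b)*(5*x + 2*b)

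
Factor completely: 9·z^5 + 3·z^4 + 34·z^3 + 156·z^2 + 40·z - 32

(3·z + 2)·(3·z - 1)·(z + 2)·(z^2 - 2·z + 8)

Testing divisors of the constant over divisors of the leading coefficient, z = -2 is a root, so (z + 2) divides it; the quotient is 9·z^4 - 15·z^3 + 64·z^2 + 28·z - 16.
Then z = 1/3 is a root, so (3·z - 1) is a factor; dividing leaves 3·z^3 - 4·z^2 + 20·z + 16.
Then z = -2/3 is a root, so (3·z + 2) is a factor; dividing leaves z^2 - 2·z + 8.
The quadratic z^2 - 2·z + 8 has discriminant -28 < 0 and is irreducible over ℤ.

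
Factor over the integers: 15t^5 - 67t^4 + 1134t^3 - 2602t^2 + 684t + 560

(3t + 1)(5t - 4)(t - 2)(t^2 - 2t + 70)

Among the possible rational roots, t = -1/3 is a root, so (3t + 1) divides it; the quotient is 5t^4 - 24t^3 + 386t^2 - 996t + 560.
Continuing, t = 2 is a root, so (t - 2) is a factor; dividing leaves 5t^3 - 14t^2 + 358t - 280.
Then t = 4/5 is a root, so (5t - 4) is a factor; dividing leaves t^2 - 2t + 70.
The quadratic t^2 - 2t + 70 has discriminant -276 < 0 and is irreducible over ℤ.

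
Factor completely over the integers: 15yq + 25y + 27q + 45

(3q + 5)(5y + 9)

Group as (15yq + 25y) + (27q + 45) = 5y(3q + 5) + 9(3q + 5).
Both groups share the factor (3q + 5).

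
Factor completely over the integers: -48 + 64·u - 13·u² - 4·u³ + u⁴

(u + 4)·(u - 1)·(u - 3)·(u - 4)

Testing divisors of the constant over divisors of the leading coefficient, u = -4 is a root, so (u + 4) is a factor; dividing leaves u³ - 8·u² + 19·u - 12.
Next, u = 4 is a root, so (u - 4) is a factor; dividing leaves u² - 4·u + 3.
The remaining quadratic factors as (u - 1)(u - 3).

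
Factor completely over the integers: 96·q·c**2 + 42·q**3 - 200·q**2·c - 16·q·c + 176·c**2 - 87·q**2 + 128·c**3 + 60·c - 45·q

Group: 3·q·(14·q**2 - 48·q·c - 29·q - 32·c**2 - 44·c - 15) - 4·c·(14·q**2 - 48·q·c - 29·q - 32·c**2 - 44·c - 15); both groups contain (14·q**2 - 48·q·c - 29·q - 32·c**2 - 44·c - 15), so (3·q - 4·c) is a factor with cofactor 14·q**2 - 48·q·c - 29·q - 32·c**2 - 44·c - 15.
The cofactor groups again: 14·q**2 - 48·q·c - 29·q - 32·c**2 - 44·c - 15 = 2·q·(7·q + 4·c + 3) + (-8·c - 5)·(7·q + 4·c + 3); both groups contain (7·q + 4·c + 3), giving (2·q - 8·c - 5)·(7·q + 4·c + 3).

(3·q - 4·c)·(2·q - 8·c - 5)·(7·q + 4·c + 3)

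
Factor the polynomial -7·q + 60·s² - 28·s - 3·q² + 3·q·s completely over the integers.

-(3·q - 15·s + 7)·(q + 4·s)

Group: -3·q·(q + 4·s) + (15·s - 7)·(q + 4·s); both groups contain (q + 4·s).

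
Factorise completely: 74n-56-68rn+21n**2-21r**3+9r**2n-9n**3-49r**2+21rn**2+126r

-(7r-3n-7)(r-n+4)(3r+3n-2)

Group: 7r(-3r**2-10r+3n**2-14n+8) + (-3n-7)(-3r**2-10r+3n**2-14n+8); both groups contain (-3r**2-10r+3n**2-14n+8), so (7r-3n-7) is a factor with cofactor -3r**2-10r+3n**2-14n+8.
The cofactor groups again: -3r**2-10r+3n**2-14n+8 = -3r(r-n+4) + (-3n+2)(r-n+4); both groups contain (r-n+4), giving -(3r+3n-2)(r-n+4).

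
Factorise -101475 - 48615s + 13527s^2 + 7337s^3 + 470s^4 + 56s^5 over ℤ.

(2s - 5)(4s + 11)(7s + 15)(s^2 + 6s + 123)

Trying the rational-root candidates, s = -11/4 is a root, so (4s + 11) is a factor; dividing leaves 14s^4 + 79s^3 + 1617s^2 - 1065s - 9225.
Continuing, s = 5/2 is a root, giving the factor (2s - 5) and quotient 7s^3 + 57s^2 + 951s + 1845.
Then s = -15/7 is a root, so (7s + 15) divides it; the quotient is s^2 + 6s + 123.
The quadratic s^2 + 6s + 123 has discriminant -456 < 0 and is irreducible over ℤ.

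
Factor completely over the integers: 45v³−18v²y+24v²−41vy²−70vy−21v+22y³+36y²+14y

Group: 15v(3v²+vy+3v−2y²−2y) + (−11y−7)(3v²+vy+3v−2y²−2y); both groups contain (3v²+vy+3v−2y²−2y), so (15v−11y−7) is a factor with cofactor 3v²+vy+3v−2y²−2y.
The cofactor groups again: 3v²+vy+3v−2y²−2y = 3v(v+y+1) − 2y(v+y+1); both groups contain (v+y+1), giving (3v−2y)(v+y+1).

(15v−11y−7)(3v−2y)(v+y+1)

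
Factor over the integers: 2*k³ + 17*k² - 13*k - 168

Among the possible rational roots, k = 3 is a root, so (k - 3) is a factor; dividing leaves 2*k² + 23*k + 56.
The remaining quadratic factors as (k + 8)(2*k + 7).

(2*k + 7)*(k + 8)*(k - 3)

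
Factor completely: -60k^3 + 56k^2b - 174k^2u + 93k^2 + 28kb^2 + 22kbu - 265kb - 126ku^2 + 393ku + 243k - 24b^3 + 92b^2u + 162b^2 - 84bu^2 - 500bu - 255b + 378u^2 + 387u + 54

Group: 5k(-12k^2 + 4kb - 18ku + 33k + 8b^2 - 12bu - 38b + 54u + 9) + (-3b + 7u + 6)(-12k^2 + 4kb - 18ku + 33k + 8b^2 - 12bu - 38b + 54u + 9); both groups contain (-12k^2 + 4kb - 18ku + 33k + 8b^2 - 12bu - 38b + 54u + 9), so (5k - 3b + 7u + 6) is a factor with cofactor -12k^2 + 4kb - 18ku + 33k + 8b^2 - 12bu - 38b + 54u + 9.
The cofactor groups again: -12k^2 + 4kb - 18ku + 33k + 8b^2 - 12bu - 38b + 54u + 9 = -4k(3k + 2b - 9) + (4b - 6u - 1)(3k + 2b - 9); both groups contain (3k + 2b - 9), giving -(4k - 4b + 6u + 1)(3k + 2b - 9).

-(5k - 3b + 7u + 6)(4k - 4b + 6u + 1)(3k + 2b - 9)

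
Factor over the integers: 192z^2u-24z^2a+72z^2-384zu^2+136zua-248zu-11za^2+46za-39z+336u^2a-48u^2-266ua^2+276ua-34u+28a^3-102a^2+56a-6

Group: 8u(24z^2-48zu+11za-13z+42ua-6u-28a^2+18a-2) + (-a+3)(24z^2-48zu+11za-13z+42ua-6u-28a^2+18a-2); both groups contain (24z^2-48zu+11za-13z+42ua-6u-28a^2+18a-2), so (8u-a+3) is a factor with cofactor 24z^2-48zu+11za-13z+42ua-6u-28a^2+18a-2.
The cofactor groups again: 24z^2-48zu+11za-13z+42ua-6u-28a^2+18a-2 = 3z(8z-7a+1) + (-6u+4a-2)(8z-7a+1); both groups contain (8z-7a+1), giving (3z-6u+4a-2)(8z-7a+1).

(8z-7a+1)(8u-a+3)(3z-6u+4a-2)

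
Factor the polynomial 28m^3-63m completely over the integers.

7m(2m+3)(2m-3)

Every term has a factor of 7m. Then 4m^2-9 = (2m)² − (3)².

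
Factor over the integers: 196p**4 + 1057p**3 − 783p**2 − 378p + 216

(4p − 3)(7p + 4)(7p − 3)(p + 6)

Trying the rational-root candidates, p = −6 is a root, giving the factor (p + 6) and quotient 196p**3 − 119p**2 − 69p + 36.
Continuing, p = 3/7 is a root, giving the factor (7p − 3) and quotient 28p**2 − 5p − 12.
The remaining quadratic factors as (4p − 3)(7p + 4).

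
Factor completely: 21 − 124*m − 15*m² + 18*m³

Testing divisors of the constant over divisors of the leading coefficient, m = 3 is a root, giving the factor (m − 3) and quotient 18*m² + 39*m − 7.
The remaining quadratic factors as (6*m − 1)(3*m + 7).

(3*m + 7)*(6*m − 1)*(m − 3)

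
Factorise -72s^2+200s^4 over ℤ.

8s^2(5s+3)(5s-3)

Pull out the common factor 8s^2; 25s^2-9 is a difference of squares.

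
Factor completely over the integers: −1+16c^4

(2c+1)(2c−1)(4c^2+1)

Write as (4c^2)² − (1)², then factor 4c^2−1 once more.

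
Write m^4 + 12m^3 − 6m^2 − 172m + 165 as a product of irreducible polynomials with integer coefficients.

Among the possible rational roots, m = −5 is a root, so (m + 5) divides it; the quotient is m^3 + 7m^2 − 41m + 33.
Next, m = −11 is a root, so (m + 11) is a factor; dividing leaves m^2 − 4m + 3.
The remaining quadratic factors as (m − 3)(m − 1).

(m + 11)(m + 5)(m − 1)(m − 3)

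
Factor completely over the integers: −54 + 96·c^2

Pull out the common factor 6; 16·c^2 − 9 is a difference of squares.

6·(4·c + 3)·(4·c − 3)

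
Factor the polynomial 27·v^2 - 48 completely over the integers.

3·(3·v + 4)·(3·v - 4)

Pull out the common factor 3; 9·v^2 - 16 is a difference of squares.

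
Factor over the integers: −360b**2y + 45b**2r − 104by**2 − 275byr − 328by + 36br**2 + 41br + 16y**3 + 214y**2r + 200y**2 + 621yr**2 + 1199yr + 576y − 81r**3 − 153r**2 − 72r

Group: 8y(−45b**2 − 13by − 36br − 41b + 2y**2 + 27yr + 25y + 81r**2 + 153r + 72) − r(−45b**2 − 13by − 36br − 41b + 2y**2 + 27yr + 25y + 81r**2 + 153r + 72); both groups contain (−45b**2 − 13by − 36br − 41b + 2y**2 + 27yr + 25y + 81r**2 + 153r + 72), so (8y − r) is a factor with cofactor −45b**2 − 13by − 36br − 41b + 2y**2 + 27yr + 25y + 81r**2 + 153r + 72.
The cofactor groups again: −45b**2 − 13by − 36br − 41b + 2y**2 + 27yr + 25y + 81r**2 + 153r + 72 = −9b(5b + 2y + 9r + 9) + (y + 9r + 8)(5b + 2y + 9r + 9); both groups contain (5b + 2y + 9r + 9), giving −(9b − y − 9r − 8)(5b + 2y + 9r + 9).

−(8y − r)(5b + 2y + 9r + 9)(9b − y − 9r − 8)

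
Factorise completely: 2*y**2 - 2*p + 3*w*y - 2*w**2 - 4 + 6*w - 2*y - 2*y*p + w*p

Group: -w*(2*w + y - p - 2) + (2*y + 2)*(2*w + y - p - 2); both groups contain (2*w + y - p - 2).

-(2*w + y - p - 2)*(w - 2*y - 2)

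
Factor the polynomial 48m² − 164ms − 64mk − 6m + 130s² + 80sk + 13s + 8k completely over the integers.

Group: 6m(8m − 10s − 1) + (−13s − 8k)(8m − 10s − 1); both groups contain (8m − 10s − 1).

(6m − 13s − 8k)(8m − 10s − 1)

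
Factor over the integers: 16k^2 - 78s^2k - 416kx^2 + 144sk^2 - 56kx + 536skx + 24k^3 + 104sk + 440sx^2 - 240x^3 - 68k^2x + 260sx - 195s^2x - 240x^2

-(3s - 6k - 4x - 4)(13s + 2k - 12x)(2k + 5x)

Group: 2k(-39s^2 + 72sk + 88sx + 52s + 12k^2 - 64kx + 8k - 48x^2 - 48x) + 5x(-39s^2 + 72sk + 88sx + 52s + 12k^2 - 64kx + 8k - 48x^2 - 48x); both groups contain (-39s^2 + 72sk + 88sx + 52s + 12k^2 - 64kx + 8k - 48x^2 - 48x), so (2k + 5x) is a factor with cofactor -39s^2 + 72sk + 88sx + 52s + 12k^2 - 64kx + 8k - 48x^2 - 48x.
The cofactor groups again: -39s^2 + 72sk + 88sx + 52s + 12k^2 - 64kx + 8k - 48x^2 - 48x = -13s(3s - 6k - 4x - 4) + (-2k + 12x)(3s - 6k - 4x - 4); both groups contain (3s - 6k - 4x - 4), giving -(13s + 2k - 12x)(3s - 6k - 4x - 4).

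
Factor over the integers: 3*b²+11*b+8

Need a pair with product 3·8 = 24 and sum 11: that's 8 and 3.
Split the middle term: 3*b²+8*b + 3*b+8 = b*(3*b+8) + (3*b+8).

(3*b+8)*(b+1)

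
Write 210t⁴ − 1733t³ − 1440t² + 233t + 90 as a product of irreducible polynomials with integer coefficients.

(5t + 1)(6t + 5)(7t − 2)(t − 9)

Trying the rational-root candidates, t = −1/5 is a root, giving the factor (5t + 1) and quotient 42t³ − 355t² − 217t + 90.
Then t = 2/7 is a root, so (7t − 2) is a factor; dividing leaves 6t² − 49t − 45.
The remaining quadratic factors as (6t + 5)(t − 9).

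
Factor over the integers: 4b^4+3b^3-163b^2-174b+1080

(4b-9)(b+4)(b+5)(b-6)

Among the possible rational roots, b = 9/4 is a root, giving the factor (4b-9) and quotient b^3+3b^2-34b-120.
Then b = 6 is a root, giving the factor (b-6) and quotient b^2+9b+20.
The remaining quadratic factors as (b+4)(b+5).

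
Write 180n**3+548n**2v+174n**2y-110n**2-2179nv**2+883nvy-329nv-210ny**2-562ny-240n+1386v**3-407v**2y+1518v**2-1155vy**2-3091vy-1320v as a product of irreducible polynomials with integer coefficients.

Group: 10n(18n**2+71nv+30ny+16n-154v**2+165vy+88v) + (-9v-7y-15)(18n**2+71nv+30ny+16n-154v**2+165vy+88v); both groups contain (18n**2+71nv+30ny+16n-154v**2+165vy+88v), so (10n-9v-7y-15) is a factor with cofactor 18n**2+71nv+30ny+16n-154v**2+165vy+88v.
The cofactor groups again: 18n**2+71nv+30ny+16n-154v**2+165vy+88v = 2n(9n-14v+15y+8) + 11v(9n-14v+15y+8); both groups contain (9n-14v+15y+8), giving (2n+11v)(9n-14v+15y+8).

(10n-9v-7y-15)(2n+11v)(9n-14v+15y+8)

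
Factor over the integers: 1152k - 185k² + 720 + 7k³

Among the possible rational roots, k = 12 is a root, so (k - 12) is a factor; dividing leaves 7k² - 101k - 60.
The remaining quadratic factors as (7k + 4)(k - 15).

(7k + 4)(k - 12)(k - 15)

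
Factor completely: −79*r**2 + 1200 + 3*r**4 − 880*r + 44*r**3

(3*r − 4)*(r + 15)*(r + 5)*(r − 4)

Trying the rational-root candidates, r = −15 is a root, giving the factor (r + 15) and quotient 3*r**3 − r**2 − 64*r + 80.
Then r = 4 is a root, giving the factor (r − 4) and quotient 3*r**2 + 11*r − 20.
The remaining quadratic factors as (r + 5)(3*r − 4).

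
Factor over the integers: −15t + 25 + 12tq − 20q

Group as (12tq − 15t) + (−20q + 25) = 3t(4q − 5) − 5(4q − 5).
Both groups share the factor (4q − 5).

(3t − 5)(4q − 5)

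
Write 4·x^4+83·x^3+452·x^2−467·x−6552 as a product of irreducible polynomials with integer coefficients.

By the rational root theorem, x = −7 is a root, so (x+7) is a factor; dividing leaves 4·x^3+55·x^2+67·x−936.
Then x = 13/4 is a root, giving the factor (4·x−13) and quotient x^2+17·x+72.
The remaining quadratic factors as (x+8)(x+9).

(4·x−13)·(x+7)·(x+8)·(x+9)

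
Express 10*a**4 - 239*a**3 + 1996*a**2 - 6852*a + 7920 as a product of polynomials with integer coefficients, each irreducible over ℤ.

(2*a - 11)*(5*a - 12)*(a - 10)*(a - 6)

By the rational root theorem, a = 11/2 is a root, so (2*a - 11) divides it; the quotient is 5*a**3 - 92*a**2 + 492*a - 720.
Then a = 6 is a root, so (a - 6) is a factor; dividing leaves 5*a**2 - 62*a + 120.
The remaining quadratic factors as (5*a - 12)(a - 10).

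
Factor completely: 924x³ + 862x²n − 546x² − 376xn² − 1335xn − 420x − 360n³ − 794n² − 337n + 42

Group: 6x(154x² + 41xn − 168x − 90n² − 131n + 14) + (4n + 3)(154x² + 41xn − 168x − 90n² − 131n + 14); both groups contain (154x² + 41xn − 168x − 90n² − 131n + 14), so (6x + 4n + 3) is a factor with cofactor 154x² + 41xn − 168x − 90n² − 131n + 14.
The cofactor groups again: 154x² + 41xn − 168x − 90n² − 131n + 14 = 11x(14x − 9n − 14) + (10n − 1)(14x − 9n − 14); both groups contain (14x − 9n − 14), giving (11x + 10n − 1)(14x − 9n − 14).

(14x − 9n − 14)(11x + 10n − 1)(6x + 4n + 3)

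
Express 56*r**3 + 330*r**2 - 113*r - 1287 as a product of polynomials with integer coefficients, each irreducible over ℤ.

(2*r + 11)*(4*r + 9)*(7*r - 13)

Among the possible rational roots, r = -9/4 is a root, so (4*r + 9) divides it; the quotient is 14*r**2 + 51*r - 143.
The remaining quadratic factors as (7*r - 13)(2*r + 11).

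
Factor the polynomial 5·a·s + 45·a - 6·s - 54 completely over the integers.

(5·a - 6)·(s + 9)

Group as (5·a·s + 45·a) + (-6·s - 54) = 5·a·(s + 9) - 6·(s + 9).
Both groups share the factor (s + 9).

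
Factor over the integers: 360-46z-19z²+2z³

By the rational root theorem, z = -9/2 is a root, giving the factor (2z+9) and quotient z²-14z+40.
The remaining quadratic factors as (z-4)(z-10).

(2z+9)(z-10)(z-4)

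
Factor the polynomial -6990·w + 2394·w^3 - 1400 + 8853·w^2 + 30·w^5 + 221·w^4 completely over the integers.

Trying the rational-root candidates, w = 4/5 is a root, so (5·w - 4) divides it; the quotient is 6·w^4 + 49·w^3 + 518·w^2 + 2185·w + 350.
Next, w = -5 is a root, giving the factor (w + 5) and quotient 6·w^3 + 19·w^2 + 423·w + 70.
Continuing, w = -1/6 is a root, giving the factor (6·w + 1) and quotient w^2 + 3·w + 70.
The quadratic w^2 + 3·w + 70 has discriminant -271 < 0 and is irreducible over ℤ.

(5·w - 4)·(6·w + 1)·(w + 5)·(w^2 + 3·w + 70)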